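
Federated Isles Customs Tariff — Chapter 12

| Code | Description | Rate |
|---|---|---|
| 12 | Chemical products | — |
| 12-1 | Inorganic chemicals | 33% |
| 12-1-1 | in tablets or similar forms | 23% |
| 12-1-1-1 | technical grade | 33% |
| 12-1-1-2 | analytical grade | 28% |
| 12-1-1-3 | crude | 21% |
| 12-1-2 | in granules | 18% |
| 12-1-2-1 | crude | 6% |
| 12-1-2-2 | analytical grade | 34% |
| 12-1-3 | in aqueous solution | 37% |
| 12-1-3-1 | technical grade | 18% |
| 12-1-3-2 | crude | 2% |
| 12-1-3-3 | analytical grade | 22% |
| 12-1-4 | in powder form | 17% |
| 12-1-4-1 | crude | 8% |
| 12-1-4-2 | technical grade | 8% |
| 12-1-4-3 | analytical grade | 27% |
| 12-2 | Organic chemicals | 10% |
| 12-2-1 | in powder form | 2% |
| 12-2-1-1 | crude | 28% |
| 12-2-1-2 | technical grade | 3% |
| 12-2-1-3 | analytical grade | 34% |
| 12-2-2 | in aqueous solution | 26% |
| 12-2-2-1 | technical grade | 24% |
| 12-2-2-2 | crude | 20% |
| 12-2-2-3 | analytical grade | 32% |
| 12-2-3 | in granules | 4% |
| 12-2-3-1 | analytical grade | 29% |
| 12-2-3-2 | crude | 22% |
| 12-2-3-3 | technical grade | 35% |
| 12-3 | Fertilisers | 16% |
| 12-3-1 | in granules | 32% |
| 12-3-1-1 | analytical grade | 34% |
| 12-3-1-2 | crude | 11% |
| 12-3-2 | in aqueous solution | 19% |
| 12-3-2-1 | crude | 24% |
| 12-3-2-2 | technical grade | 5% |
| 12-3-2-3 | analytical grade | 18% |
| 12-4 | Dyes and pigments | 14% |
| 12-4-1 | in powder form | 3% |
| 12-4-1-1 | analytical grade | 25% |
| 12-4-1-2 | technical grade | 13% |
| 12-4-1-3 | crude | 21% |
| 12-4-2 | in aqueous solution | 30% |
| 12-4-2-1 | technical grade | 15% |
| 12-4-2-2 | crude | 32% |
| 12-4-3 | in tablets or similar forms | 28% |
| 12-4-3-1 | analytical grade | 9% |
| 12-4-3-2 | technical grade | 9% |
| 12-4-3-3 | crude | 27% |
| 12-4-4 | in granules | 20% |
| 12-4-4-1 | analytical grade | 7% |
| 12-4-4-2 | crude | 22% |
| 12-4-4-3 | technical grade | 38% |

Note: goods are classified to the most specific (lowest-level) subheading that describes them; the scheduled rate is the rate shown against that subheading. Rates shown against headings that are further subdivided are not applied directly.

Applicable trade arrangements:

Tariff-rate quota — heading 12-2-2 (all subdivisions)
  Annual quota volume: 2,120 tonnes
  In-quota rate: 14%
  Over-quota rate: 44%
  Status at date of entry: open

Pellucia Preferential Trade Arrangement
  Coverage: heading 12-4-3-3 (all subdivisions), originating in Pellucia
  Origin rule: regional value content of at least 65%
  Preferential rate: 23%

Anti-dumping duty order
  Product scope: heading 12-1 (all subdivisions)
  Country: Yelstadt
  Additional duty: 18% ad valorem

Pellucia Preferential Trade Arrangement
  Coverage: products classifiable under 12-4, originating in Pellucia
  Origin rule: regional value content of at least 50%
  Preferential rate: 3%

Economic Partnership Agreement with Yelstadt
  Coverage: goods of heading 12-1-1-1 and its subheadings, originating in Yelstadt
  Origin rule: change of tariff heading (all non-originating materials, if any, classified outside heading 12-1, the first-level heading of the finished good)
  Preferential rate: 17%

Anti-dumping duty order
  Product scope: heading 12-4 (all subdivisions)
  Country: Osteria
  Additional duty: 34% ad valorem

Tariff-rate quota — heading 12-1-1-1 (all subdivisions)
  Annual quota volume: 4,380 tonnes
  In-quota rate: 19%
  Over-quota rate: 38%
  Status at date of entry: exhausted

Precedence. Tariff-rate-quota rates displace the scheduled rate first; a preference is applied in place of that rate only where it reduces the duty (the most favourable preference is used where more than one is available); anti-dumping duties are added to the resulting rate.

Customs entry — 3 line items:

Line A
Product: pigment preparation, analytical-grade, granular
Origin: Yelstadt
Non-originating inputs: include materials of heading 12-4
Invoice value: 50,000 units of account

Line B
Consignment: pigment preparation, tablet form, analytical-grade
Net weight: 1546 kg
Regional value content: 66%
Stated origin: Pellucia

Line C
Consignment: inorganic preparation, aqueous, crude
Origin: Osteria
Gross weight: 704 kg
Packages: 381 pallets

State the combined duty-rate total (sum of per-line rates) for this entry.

Line A: pigment → 12-4; granular → 12-4-4; analytical-grade → 12-4-4-1. Scheduled 7%. Yelstadt agreement on 12-1-1-1: 12-4-4-1 not covered. → 7%.
Line B: pigment → 12-4; tablet form → 12-4-3; analytical-grade → 12-4-3-1. Scheduled 9%. Pellucia agreement on 12-4-3-3: 12-4-3-1 not covered; Pellucia agreement on 12-4: RVC ≥ 50% → 3% available; preferential 3%. → 3%.
Line C: inorganic → 12-1; aqueous → 12-1-3; crude → 12-1-3-2. Scheduled 2%. No special measure applies. → 2%.
Sum: 7% + 3% + 2% = 12%.

12%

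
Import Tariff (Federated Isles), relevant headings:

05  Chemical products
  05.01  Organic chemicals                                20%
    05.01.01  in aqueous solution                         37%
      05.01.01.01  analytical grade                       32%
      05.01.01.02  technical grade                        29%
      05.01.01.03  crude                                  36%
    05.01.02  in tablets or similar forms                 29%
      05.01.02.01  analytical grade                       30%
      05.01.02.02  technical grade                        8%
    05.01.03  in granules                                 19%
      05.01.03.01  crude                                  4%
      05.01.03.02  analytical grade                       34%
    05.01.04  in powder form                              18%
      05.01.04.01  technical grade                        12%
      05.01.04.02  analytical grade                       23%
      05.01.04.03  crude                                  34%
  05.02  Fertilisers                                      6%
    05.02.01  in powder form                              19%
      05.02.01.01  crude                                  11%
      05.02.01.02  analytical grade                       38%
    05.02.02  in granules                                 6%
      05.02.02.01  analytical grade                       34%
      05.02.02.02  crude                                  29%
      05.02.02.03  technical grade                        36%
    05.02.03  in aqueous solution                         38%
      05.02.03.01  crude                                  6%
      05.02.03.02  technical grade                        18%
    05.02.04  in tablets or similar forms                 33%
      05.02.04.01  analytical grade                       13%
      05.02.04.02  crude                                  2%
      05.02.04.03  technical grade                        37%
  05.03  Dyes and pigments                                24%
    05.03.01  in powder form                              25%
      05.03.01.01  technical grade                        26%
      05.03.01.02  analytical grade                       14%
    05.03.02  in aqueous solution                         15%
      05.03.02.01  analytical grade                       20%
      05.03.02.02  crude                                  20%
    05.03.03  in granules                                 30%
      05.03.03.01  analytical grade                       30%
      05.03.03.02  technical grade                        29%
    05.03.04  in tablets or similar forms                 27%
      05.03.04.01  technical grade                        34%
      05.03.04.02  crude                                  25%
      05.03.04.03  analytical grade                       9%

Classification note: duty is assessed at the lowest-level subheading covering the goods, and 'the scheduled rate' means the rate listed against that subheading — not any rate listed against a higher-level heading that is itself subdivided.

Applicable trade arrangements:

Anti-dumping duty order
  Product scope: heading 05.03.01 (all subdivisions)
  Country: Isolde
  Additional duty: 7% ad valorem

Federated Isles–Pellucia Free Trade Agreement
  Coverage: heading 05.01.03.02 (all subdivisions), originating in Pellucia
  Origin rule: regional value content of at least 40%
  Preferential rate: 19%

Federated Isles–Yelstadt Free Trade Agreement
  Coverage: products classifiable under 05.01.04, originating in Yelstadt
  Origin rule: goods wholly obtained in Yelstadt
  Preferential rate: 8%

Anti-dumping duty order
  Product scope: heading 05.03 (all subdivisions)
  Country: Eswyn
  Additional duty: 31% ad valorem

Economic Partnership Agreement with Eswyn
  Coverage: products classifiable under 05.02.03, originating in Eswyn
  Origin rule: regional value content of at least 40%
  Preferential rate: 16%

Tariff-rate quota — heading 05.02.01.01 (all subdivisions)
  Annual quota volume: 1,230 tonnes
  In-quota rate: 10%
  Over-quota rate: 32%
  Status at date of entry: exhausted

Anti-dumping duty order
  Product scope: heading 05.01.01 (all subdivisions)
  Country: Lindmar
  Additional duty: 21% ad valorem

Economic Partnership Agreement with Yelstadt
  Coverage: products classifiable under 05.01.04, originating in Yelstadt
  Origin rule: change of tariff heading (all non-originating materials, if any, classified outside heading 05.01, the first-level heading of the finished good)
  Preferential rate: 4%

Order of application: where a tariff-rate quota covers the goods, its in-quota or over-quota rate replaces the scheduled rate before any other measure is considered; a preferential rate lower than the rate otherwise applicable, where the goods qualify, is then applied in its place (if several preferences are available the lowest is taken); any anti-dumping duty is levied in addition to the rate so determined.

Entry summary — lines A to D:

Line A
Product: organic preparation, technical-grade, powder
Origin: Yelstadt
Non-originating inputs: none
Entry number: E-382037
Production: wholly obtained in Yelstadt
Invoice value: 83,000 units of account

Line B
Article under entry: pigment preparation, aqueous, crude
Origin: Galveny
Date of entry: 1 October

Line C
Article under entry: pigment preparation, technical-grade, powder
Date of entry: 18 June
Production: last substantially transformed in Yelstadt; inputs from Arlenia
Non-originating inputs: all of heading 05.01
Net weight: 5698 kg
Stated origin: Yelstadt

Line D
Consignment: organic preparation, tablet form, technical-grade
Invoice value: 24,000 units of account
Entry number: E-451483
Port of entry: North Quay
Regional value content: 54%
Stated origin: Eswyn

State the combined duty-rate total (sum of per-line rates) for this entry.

58%

Line A: organic → 05.01; powder → 05.01.04; technical-grade → 05.01.04.01. Scheduled 12%. Yelstadt agreement on 05.01.04: wholly obtained → 8% available; Yelstadt agreement on 05.01.04: CTH met → 4% available; preferential 4%. → 4%.
Line B: pigment → 05.03; aqueous → 05.03.02; crude → 05.03.02.02. Scheduled 20%. No special measure applies. → 20%.
Line C: pigment → 05.03; powder → 05.03.01; technical-grade → 05.03.01.01. Scheduled 26%. Yelstadt agreement on 05.01.04: 05.03.01.01 not covered; Yelstadt agreement on 05.01.04: 05.03.01.01 not covered. → 26%.
Line D: organic → 05.01; tablet form → 05.01.02; technical-grade → 05.01.02.02. Scheduled 8%. Eswyn agreement on 05.02.03: 05.01.02.02 not covered. → 8%.
Sum: 4% + 20% + 26% + 8% = 58%.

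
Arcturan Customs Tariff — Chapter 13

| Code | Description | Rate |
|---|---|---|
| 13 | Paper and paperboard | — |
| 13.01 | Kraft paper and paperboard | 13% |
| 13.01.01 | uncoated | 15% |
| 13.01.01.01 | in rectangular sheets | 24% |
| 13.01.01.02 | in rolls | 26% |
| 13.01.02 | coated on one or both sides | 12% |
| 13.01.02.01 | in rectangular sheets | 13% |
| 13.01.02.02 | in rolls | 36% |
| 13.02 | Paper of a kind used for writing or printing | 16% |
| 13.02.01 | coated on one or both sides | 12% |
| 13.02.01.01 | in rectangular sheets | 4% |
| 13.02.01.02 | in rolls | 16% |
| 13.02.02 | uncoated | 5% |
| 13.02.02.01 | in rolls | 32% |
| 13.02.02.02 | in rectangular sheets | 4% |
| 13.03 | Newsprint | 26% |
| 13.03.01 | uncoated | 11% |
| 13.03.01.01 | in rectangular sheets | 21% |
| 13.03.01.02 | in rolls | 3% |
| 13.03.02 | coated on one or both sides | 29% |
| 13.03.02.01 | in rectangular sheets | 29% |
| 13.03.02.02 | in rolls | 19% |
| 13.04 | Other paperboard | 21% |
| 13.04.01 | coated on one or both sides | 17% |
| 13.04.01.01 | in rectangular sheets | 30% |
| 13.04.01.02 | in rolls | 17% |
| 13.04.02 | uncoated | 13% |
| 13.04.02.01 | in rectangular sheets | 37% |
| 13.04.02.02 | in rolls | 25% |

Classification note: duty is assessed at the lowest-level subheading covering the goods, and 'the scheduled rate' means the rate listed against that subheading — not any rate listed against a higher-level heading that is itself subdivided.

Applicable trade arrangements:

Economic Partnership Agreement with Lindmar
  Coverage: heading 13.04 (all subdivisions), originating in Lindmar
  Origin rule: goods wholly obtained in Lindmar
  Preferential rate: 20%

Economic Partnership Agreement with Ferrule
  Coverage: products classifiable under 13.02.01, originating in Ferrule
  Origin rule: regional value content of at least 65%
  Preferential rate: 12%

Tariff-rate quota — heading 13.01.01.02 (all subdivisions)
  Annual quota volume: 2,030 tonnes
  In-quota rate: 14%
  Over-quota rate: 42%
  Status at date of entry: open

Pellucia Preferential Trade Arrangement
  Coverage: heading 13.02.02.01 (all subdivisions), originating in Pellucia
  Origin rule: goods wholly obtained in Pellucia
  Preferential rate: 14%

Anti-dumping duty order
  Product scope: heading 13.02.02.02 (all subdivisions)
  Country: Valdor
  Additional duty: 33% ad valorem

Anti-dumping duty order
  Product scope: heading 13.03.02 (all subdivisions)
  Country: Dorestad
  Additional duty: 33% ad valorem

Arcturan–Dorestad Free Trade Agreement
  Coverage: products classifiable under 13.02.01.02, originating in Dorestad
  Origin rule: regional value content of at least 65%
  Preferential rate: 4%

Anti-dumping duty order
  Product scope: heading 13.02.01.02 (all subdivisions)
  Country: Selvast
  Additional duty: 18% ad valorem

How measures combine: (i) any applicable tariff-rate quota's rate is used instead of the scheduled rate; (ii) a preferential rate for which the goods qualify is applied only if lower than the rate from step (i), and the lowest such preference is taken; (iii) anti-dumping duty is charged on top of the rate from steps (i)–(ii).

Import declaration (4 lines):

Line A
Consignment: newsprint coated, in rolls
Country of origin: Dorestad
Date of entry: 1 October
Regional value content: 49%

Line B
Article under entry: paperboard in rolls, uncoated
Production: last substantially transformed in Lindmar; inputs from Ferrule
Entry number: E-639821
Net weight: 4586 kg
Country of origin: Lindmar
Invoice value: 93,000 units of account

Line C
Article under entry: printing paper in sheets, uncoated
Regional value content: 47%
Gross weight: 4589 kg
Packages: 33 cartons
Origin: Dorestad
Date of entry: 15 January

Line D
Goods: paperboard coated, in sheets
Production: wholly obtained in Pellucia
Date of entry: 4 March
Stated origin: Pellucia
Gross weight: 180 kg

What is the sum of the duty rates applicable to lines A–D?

Line A: newsprint → 13.03; coated → 13.03.02; in rolls → 13.03.02.02. Scheduled 19%. Dorestad agreement on 13.02.01.02: 13.03.02.02 not covered; anti-dumping (Dorestad, 13.03.02): +33%; total 19% + 33% = 52%. → 52%.
Line B: paperboard → 13.04; uncoated → 13.04.02; in rolls → 13.04.02.02. Scheduled 25%. Lindmar agreement on 13.04: not wholly obtained. → 25%.
Line C: printing paper → 13.02; uncoated → 13.02.02; in sheets → 13.02.02.02. Scheduled 4%. Dorestad agreement on 13.02.01.02: 13.02.02.02 not covered. → 4%.
Line D: paperboard → 13.04; coated → 13.04.01; in sheets → 13.04.01.01. Scheduled 30%. Pellucia agreement on 13.02.02.01: 13.04.01.01 not covered. → 30%.
Sum: 52% + 25% + 4% + 30% = 111%.

111%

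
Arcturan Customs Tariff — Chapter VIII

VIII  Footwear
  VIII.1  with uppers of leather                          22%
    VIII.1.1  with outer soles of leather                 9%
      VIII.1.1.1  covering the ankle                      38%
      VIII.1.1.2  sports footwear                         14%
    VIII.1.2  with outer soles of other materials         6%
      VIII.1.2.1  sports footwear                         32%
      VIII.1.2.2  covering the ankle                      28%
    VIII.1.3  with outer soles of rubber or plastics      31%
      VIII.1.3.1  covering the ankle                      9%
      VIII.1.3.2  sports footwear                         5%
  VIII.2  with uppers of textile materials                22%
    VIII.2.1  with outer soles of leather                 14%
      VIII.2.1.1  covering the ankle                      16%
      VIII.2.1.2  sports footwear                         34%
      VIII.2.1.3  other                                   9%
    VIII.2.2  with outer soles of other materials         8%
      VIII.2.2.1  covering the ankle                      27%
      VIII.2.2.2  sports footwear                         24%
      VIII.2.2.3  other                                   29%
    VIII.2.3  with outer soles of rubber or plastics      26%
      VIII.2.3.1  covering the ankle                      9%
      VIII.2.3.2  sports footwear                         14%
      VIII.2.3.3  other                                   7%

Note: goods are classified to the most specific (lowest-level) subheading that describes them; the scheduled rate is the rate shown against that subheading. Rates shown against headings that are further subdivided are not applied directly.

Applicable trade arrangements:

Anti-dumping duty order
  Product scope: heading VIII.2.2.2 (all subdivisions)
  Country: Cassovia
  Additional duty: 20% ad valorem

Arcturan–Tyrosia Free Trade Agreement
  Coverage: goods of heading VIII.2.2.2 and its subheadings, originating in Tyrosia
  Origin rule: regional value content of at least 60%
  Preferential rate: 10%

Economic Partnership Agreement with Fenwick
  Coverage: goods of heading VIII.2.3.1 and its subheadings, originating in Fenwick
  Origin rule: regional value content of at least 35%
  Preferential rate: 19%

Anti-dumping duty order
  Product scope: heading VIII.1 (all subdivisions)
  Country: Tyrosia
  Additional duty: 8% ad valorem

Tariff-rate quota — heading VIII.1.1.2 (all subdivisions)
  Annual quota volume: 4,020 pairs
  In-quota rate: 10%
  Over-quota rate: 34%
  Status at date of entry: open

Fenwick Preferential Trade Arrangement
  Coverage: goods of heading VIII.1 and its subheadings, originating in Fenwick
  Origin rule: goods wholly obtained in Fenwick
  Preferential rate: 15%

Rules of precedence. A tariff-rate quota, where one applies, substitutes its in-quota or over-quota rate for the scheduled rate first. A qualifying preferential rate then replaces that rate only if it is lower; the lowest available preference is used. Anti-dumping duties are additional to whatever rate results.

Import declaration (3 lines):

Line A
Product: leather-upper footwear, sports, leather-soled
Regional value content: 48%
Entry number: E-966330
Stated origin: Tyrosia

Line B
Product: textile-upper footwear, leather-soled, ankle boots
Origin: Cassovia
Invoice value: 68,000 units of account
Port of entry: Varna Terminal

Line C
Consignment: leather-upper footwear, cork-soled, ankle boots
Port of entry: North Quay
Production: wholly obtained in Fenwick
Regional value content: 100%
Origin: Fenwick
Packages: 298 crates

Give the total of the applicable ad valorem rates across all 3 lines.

Line A: leather-upper → VIII.1; leather-soled → VIII.1.1; sports → VIII.1.1.2. Scheduled 14%. quota on VIII.1.1.2 open → in-quota 10%; Tyrosia agreement on VIII.2.2.2: VIII.1.1.2 not covered; anti-dumping (Tyrosia, VIII.1): +8%; total 10% + 8% = 18%. → 18%.
Line B: textile-upper → VIII.2; leather-soled → VIII.2.1; ankle boots → VIII.2.1.1. Scheduled 16%. No special measure applies. → 16%.
Line C: leather-upper → VIII.1; cork-soled → VIII.1.2; ankle boots → VIII.1.2.2. Scheduled 28%. Fenwick agreement on VIII.2.3.1: VIII.1.2.2 not covered; Fenwick agreement on VIII.1: wholly obtained → 15% available; preferential 15%. → 15%.
Sum: 18% + 16% + 15% = 49%.

49%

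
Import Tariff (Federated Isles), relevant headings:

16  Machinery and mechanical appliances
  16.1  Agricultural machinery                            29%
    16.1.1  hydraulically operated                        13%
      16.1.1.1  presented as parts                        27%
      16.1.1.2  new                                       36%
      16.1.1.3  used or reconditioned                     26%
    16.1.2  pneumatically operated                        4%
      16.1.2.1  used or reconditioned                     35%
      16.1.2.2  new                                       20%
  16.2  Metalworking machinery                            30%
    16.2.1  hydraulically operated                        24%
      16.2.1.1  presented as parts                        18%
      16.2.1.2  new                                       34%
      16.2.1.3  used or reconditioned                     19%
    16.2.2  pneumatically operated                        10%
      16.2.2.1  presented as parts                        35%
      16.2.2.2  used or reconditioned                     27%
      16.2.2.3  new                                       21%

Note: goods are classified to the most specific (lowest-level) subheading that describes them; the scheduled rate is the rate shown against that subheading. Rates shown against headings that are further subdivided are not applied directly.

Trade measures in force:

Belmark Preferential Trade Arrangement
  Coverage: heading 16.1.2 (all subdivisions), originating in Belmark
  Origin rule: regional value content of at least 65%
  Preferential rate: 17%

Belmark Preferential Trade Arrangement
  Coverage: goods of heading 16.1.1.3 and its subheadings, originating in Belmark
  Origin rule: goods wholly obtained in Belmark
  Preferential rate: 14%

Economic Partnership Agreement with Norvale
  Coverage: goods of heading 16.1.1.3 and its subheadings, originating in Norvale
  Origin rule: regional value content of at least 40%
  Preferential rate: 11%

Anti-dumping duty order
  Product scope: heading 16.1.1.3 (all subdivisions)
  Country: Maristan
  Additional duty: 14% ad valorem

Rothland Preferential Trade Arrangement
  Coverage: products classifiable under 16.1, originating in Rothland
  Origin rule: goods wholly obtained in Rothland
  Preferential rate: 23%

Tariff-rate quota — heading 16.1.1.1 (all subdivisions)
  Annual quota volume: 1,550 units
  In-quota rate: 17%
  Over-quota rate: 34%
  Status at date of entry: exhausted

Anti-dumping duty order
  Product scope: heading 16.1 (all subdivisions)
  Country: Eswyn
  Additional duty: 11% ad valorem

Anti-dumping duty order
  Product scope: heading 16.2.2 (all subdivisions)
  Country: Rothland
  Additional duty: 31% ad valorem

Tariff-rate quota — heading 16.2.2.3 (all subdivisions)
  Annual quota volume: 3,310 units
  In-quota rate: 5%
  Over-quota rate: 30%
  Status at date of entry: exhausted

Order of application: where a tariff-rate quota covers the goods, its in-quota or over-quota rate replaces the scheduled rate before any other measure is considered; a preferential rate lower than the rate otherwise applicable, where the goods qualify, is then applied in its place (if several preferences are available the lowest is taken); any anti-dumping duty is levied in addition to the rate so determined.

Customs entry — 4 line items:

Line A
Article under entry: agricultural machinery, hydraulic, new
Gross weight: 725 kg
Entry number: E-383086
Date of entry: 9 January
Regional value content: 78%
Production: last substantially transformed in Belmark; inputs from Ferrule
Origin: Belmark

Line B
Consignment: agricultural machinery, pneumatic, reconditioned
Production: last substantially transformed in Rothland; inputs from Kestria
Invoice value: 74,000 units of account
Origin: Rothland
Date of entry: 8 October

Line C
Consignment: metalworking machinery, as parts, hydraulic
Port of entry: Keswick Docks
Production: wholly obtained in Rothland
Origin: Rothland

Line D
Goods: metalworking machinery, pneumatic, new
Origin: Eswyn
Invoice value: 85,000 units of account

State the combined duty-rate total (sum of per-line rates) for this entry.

119%

Line A: agricultural → 16.1; hydraulic → 16.1.1; new → 16.1.1.2. Scheduled 36%. Belmark agreement on 16.1.2: 16.1.1.2 not covered; Belmark agreement on 16.1.1.3: 16.1.1.2 not covered. → 36%.
Line B: agricultural → 16.1; pneumatic → 16.1.2; reconditioned → 16.1.2.1. Scheduled 35%. Rothland agreement on 16.1: not wholly obtained. → 35%.
Line C: metalworking → 16.2; hydraulic → 16.2.1; as parts → 16.2.1.1. Scheduled 18%. Rothland agreement on 16.1: 16.2.1.1 not covered. → 18%.
Line D: metalworking → 16.2; pneumatic → 16.2.2; new → 16.2.2.3. Scheduled 21%. quota on 16.2.2.3 exhausted → over-quota 30%. → 30%.
Sum: 36% + 35% + 18% + 30% = 119%.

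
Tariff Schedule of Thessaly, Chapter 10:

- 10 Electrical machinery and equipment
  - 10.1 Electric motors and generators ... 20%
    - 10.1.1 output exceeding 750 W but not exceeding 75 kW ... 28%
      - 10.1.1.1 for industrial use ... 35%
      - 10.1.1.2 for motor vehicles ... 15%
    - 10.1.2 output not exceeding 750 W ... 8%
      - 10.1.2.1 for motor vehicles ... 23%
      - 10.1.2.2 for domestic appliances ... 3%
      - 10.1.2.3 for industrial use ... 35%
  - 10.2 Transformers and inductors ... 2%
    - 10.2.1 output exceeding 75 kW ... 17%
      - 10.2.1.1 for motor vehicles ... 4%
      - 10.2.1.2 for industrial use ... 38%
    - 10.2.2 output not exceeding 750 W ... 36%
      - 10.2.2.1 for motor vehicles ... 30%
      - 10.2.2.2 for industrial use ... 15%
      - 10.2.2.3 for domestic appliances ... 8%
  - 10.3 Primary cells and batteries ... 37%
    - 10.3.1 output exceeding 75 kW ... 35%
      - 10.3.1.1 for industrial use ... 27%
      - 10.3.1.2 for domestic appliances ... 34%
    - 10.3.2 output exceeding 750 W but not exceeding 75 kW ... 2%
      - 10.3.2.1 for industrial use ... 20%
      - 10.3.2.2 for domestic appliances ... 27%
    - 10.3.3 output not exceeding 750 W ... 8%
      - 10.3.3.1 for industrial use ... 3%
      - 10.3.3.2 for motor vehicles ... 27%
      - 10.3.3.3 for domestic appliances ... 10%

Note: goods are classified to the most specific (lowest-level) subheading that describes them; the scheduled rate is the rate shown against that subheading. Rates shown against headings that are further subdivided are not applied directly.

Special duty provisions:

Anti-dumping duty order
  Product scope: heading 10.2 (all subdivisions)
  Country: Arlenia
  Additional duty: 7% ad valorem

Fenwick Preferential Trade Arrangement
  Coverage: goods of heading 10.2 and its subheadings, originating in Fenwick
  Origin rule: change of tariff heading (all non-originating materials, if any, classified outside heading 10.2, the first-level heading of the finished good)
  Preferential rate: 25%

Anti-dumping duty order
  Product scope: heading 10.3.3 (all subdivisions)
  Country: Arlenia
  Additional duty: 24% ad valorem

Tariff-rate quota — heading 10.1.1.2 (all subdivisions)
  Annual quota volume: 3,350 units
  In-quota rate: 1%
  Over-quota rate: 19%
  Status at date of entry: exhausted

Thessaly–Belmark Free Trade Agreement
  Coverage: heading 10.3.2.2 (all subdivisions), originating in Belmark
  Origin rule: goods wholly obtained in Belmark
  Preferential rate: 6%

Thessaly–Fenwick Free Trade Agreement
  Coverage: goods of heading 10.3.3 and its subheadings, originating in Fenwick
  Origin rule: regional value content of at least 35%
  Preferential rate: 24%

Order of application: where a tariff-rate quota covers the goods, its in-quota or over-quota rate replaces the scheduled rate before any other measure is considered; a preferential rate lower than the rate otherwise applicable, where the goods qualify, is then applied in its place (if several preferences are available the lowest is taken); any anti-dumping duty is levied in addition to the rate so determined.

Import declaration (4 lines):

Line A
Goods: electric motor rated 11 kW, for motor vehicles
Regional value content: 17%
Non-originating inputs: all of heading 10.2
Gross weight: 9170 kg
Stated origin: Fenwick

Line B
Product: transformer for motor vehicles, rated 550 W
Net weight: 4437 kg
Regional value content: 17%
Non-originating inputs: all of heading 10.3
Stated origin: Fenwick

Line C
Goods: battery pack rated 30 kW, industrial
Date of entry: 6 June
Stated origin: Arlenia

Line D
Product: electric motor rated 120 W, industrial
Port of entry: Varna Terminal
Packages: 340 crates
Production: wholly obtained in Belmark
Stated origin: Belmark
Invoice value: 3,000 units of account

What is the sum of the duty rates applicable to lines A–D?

99%

Line A: electric motor → 10.1; rated 11 kW → 10.1.1; for motor vehicles → 10.1.1.2. Scheduled 15%. quota on 10.1.1.2 exhausted → over-quota 19%; Fenwick agreement on 10.2: 10.1.1.2 not covered; Fenwick agreement on 10.3.3: 10.1.1.2 not covered. → 19%.
Line B: transformer → 10.2; rated 550 W → 10.2.2; for motor vehicles → 10.2.2.1. Scheduled 30%. Fenwick agreement on 10.2: CTH met → 25% available; Fenwick agreement on 10.3.3: 10.2.2.1 not covered; preferential 25%. → 25%.
Line C: battery pack → 10.3; rated 30 kW → 10.3.2; industrial → 10.3.2.1. Scheduled 20%. No special measure applies. → 20%.
Line D: electric motor → 10.1; rated 120 W → 10.1.2; industrial → 10.1.2.3. Scheduled 35%. Belmark agreement on 10.3.2.2: 10.1.2.3 not covered. → 35%.
Sum: 19% + 25% + 20% + 35% = 99%.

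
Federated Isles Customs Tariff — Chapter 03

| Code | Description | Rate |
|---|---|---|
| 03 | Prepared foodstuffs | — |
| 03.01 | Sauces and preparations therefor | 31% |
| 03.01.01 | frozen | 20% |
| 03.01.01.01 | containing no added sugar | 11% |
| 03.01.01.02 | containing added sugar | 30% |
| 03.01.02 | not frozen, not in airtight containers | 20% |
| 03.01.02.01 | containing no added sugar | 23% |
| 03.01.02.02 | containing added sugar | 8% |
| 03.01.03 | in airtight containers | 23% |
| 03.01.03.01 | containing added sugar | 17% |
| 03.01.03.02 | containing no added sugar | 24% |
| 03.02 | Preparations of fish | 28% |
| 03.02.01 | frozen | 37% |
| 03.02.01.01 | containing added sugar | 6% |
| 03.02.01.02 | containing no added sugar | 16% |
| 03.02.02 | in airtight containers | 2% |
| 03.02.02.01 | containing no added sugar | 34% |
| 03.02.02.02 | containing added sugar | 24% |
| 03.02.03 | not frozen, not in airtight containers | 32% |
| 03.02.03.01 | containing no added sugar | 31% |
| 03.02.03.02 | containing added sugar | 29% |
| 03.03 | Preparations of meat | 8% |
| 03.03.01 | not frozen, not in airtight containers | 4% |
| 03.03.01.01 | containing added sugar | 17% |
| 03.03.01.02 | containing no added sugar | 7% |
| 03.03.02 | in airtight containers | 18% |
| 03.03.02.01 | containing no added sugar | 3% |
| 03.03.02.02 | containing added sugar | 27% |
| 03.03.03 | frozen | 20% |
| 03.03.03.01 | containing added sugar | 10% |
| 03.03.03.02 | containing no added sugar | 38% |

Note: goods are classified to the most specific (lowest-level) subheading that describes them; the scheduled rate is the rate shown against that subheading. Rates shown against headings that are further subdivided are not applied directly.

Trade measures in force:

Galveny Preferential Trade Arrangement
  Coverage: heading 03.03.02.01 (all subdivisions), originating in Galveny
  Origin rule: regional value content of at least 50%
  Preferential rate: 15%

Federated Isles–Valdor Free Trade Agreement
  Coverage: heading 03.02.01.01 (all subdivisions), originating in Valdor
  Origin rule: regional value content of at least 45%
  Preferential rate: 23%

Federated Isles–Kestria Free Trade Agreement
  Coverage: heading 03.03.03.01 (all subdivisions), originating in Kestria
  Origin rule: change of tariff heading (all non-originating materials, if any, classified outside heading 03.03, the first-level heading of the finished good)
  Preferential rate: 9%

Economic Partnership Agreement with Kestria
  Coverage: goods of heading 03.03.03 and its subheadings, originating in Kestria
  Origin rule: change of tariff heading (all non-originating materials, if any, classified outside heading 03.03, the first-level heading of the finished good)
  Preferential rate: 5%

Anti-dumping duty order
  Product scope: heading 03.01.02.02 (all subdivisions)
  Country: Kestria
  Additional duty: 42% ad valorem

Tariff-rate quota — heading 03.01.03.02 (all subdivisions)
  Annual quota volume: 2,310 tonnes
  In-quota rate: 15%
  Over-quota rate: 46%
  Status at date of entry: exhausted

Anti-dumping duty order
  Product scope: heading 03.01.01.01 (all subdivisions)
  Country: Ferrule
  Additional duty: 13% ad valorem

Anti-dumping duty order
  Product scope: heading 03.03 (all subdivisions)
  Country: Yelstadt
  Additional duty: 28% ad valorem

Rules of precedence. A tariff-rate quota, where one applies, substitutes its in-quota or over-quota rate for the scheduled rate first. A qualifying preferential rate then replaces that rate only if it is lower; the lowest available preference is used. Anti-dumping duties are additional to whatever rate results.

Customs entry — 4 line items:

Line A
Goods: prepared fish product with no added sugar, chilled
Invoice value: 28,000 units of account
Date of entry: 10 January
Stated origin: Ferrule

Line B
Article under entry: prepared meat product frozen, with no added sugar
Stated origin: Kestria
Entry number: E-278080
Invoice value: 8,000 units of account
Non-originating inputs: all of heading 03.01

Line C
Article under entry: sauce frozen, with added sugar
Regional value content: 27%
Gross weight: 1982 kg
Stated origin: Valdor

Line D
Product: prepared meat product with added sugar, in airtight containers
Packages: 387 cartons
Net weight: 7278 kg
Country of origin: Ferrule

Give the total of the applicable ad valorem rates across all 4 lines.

93%

Line A: prepared fish product → 03.02; chilled → 03.02.03; with no added sugar → 03.02.03.01. Scheduled 31%. No special measure applies. → 31%.
Line B: prepared meat product → 03.03; frozen → 03.03.03; with no added sugar → 03.03.03.02. Scheduled 38%. Kestria agreement on 03.03.03.01: 03.03.03.02 not covered; Kestria agreement on 03.03.03: CTH met → 5% available; preferential 5%. → 5%.
Line C: sauce → 03.01; frozen → 03.01.01; with added sugar → 03.01.01.02. Scheduled 30%. Valdor agreement on 03.02.01.01: 03.01.01.02 not covered. → 30%.
Line D: prepared meat product → 03.03; in airtight containers → 03.03.02; with added sugar → 03.03.02.02. Scheduled 27%. No special measure applies. → 27%.
Sum: 31% + 5% + 30% + 27% = 93%.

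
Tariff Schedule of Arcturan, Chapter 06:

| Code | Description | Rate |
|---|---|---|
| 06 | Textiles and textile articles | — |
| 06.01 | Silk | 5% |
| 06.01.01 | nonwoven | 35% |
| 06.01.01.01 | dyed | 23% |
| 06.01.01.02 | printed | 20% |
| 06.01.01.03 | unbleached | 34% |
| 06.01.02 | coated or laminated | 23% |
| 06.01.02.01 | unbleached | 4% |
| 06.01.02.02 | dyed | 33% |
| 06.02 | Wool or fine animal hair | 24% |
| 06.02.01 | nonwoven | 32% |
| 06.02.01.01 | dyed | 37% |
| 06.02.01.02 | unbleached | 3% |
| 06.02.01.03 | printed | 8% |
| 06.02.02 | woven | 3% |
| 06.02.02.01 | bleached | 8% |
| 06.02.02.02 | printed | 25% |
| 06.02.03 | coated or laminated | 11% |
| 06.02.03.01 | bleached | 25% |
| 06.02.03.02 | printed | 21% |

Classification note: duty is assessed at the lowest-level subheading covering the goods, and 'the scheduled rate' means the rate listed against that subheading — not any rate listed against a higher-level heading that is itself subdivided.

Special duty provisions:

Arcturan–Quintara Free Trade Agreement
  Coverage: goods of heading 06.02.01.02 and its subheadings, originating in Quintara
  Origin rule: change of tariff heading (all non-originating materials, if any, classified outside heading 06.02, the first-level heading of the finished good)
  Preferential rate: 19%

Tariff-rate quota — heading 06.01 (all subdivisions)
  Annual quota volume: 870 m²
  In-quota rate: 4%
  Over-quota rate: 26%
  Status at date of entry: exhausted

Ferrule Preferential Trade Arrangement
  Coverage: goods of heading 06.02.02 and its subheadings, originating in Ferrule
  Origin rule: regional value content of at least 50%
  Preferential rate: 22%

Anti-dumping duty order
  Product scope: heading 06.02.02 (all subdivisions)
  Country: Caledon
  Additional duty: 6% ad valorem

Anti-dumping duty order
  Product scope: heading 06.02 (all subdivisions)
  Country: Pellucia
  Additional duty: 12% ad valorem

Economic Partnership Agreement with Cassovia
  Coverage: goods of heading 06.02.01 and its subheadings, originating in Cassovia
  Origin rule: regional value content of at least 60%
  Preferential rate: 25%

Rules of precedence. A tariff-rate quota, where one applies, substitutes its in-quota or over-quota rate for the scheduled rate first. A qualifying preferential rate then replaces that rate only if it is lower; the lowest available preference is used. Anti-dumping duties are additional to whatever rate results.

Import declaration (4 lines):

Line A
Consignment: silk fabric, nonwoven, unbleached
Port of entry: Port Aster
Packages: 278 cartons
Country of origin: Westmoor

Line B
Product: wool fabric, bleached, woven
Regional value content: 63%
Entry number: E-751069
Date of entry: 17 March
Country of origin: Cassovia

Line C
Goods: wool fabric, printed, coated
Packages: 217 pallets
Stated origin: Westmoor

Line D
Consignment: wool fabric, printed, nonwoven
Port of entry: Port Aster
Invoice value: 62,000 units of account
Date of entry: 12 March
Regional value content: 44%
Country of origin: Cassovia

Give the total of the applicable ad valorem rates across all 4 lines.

Line A: silk → 06.01; nonwoven → 06.01.01; unbleached → 06.01.01.03. Scheduled 34%. quota on 06.01 exhausted → over-quota 26%. → 26%.
Line B: wool → 06.02; woven → 06.02.02; bleached → 06.02.02.01. Scheduled 8%. Cassovia agreement on 06.02.01: 06.02.02.01 not covered. → 8%.
Line C: wool → 06.02; coated → 06.02.03; printed → 06.02.03.02. Scheduled 21%. No special measure applies. → 21%.
Line D: wool → 06.02; nonwoven → 06.02.01; printed → 06.02.01.03. Scheduled 8%. Cassovia agreement on 06.02.01: RVC < 60%. → 8%.
Sum: 26% + 8% + 21% + 8% = 63%.

63%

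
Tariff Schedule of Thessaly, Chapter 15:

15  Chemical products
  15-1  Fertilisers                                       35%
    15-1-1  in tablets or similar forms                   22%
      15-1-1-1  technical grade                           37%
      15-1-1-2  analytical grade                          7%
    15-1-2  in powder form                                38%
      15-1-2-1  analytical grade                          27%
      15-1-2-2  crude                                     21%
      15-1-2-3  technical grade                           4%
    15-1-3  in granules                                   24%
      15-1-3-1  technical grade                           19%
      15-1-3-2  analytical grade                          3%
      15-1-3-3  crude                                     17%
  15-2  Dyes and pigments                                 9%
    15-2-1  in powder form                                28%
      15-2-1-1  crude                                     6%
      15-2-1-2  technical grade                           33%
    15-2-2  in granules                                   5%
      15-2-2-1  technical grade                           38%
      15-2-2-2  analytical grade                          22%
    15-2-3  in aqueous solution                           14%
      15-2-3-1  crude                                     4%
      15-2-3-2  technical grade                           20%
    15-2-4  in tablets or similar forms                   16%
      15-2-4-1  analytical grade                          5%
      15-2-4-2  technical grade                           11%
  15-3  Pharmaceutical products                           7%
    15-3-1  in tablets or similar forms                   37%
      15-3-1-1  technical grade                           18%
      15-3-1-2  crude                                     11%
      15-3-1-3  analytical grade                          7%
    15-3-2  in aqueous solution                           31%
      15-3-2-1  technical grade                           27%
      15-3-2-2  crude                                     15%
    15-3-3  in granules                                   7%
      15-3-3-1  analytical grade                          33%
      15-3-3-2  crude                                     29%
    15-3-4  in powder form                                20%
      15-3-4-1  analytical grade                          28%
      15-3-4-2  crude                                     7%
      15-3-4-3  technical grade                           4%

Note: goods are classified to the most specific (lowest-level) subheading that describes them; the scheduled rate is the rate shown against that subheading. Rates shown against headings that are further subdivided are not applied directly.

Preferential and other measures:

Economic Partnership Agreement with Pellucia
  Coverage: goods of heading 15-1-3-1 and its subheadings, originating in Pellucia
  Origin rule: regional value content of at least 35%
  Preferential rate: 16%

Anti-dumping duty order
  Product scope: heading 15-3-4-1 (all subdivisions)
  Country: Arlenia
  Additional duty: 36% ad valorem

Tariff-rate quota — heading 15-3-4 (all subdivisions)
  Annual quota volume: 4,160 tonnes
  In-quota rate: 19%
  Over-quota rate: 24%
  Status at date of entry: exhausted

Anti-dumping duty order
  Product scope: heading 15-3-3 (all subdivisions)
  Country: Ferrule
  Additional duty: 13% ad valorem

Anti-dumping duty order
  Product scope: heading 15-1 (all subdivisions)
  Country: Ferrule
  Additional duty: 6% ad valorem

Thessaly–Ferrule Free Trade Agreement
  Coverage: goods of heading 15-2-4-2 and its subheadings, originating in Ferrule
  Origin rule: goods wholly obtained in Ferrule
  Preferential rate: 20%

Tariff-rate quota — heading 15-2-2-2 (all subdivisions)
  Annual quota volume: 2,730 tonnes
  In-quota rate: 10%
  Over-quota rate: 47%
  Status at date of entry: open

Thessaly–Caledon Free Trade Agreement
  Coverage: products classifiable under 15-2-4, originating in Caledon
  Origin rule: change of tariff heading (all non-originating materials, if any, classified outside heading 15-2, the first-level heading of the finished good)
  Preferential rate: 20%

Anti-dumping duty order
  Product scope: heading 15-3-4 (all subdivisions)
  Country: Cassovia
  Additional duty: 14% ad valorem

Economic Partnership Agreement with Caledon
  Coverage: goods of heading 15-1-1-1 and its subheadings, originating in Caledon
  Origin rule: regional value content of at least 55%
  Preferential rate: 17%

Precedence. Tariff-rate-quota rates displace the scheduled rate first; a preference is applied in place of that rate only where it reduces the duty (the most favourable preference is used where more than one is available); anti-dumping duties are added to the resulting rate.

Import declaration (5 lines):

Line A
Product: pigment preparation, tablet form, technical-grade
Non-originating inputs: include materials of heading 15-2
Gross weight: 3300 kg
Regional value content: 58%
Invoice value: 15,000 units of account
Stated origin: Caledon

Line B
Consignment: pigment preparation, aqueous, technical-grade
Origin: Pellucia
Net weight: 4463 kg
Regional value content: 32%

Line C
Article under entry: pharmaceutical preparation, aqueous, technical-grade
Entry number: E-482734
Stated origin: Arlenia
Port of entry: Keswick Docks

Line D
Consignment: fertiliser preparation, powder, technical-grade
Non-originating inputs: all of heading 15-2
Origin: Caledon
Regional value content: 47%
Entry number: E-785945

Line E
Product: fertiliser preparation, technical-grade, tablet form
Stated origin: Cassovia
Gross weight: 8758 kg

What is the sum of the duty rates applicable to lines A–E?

Line A: pigment → 15-2; tablet form → 15-2-4; technical-grade → 15-2-4-2. Scheduled 11%. Caledon agreement on 15-2-4: CTH not met; Caledon agreement on 15-1-1-1: 15-2-4-2 not covered. → 11%.
Line B: pigment → 15-2; aqueous → 15-2-3; technical-grade → 15-2-3-2. Scheduled 20%. Pellucia agreement on 15-1-3-1: 15-2-3-2 not covered. → 20%.
Line C: pharmaceutical → 15-3; aqueous → 15-3-2; technical-grade → 15-3-2-1. Scheduled 27%. No special measure applies. → 27%.
Line D: fertiliser → 15-1; powder → 15-1-2; technical-grade → 15-1-2-3. Scheduled 4%. Caledon agreement on 15-2-4: 15-1-2-3 not covered; Caledon agreement on 15-1-1-1: 15-1-2-3 not covered. → 4%.
Line E: fertiliser → 15-1; tablet form → 15-1-1; technical-grade → 15-1-1-1. Scheduled 37%. No special measure applies. → 37%.
Sum: 11% + 20% + 27% + 4% + 37% = 99%.

99%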